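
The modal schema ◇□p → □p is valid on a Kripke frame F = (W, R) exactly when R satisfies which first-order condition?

This schema is equivalent to the 5 axiom ◇p → □◇p.
It corresponds to the Euclidean property: ∀x ∀y ∀z (Rxy ∧ Rxz → Ryz).

the Euclidean property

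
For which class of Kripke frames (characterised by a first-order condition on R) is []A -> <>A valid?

Seriality

This schema is the D axiom.
Its frame correspondent is seriality — forall x exists y Rxy.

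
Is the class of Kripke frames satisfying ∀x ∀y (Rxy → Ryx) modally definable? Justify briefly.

The condition is symmetry. A defining modal formula is p → □◇p.
Suppose p→□◇p is valid. Take Rxy and set V(p)={x}. Then p at x, so □◇p at x, so ◇p at y, so some z with Ryz has p; z=x, i.e. Ryx.

Definable; p → □◇p defines it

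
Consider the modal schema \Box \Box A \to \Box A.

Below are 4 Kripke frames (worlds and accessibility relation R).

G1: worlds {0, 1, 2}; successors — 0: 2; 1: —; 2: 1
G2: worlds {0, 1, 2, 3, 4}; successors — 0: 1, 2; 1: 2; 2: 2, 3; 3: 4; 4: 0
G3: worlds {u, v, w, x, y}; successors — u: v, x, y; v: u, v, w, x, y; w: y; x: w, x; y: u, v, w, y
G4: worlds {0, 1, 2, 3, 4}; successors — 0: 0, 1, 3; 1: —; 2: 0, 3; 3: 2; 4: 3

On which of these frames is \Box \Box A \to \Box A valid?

The schema corresponds to density: \forall x \forall y (Rxy \to \exists z (Rxz \wedge Rzy)).
G1: fails — R21 but no z with R2z and Rz1.
G2: fails — R34 but no z with R3z and Rz4.
G3: holds.
G4: fails — R32 but no z with R3z and Rz2.
Valid on: G3.

G3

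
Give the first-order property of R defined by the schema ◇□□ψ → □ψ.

This is a Sahlqvist (Geach-type) schema ◇^1□^2ψ → □^1◇^0ψ.
First-order correspondent: ∀x ∀y ∀z ((xRy ∧ xRz) → ∃w (yR²w ∧ z = w)).

∀x ∀y ∀z ((xRy ∧ xRz) → ∃w (yR²w ∧ z = w))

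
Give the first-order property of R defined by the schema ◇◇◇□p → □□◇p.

∀x ∀y ∀z ((xR³y ∧ xR²z) → ∃w (yRw ∧ zRw))

This is a Sahlqvist (Geach-type) schema ◇^3□^1p → □^2◇^1p.
Minimal-valuation argument: fix x; take any y with xR^3y and any z with xR^2z. Set V(p) to the set of worlds R-reachable from y in exactly 1 step. Then □^1p holds at y, so the antecedent holds at x; validity forces ◇^1p at z, giving a w with zR^1w and yR^1w.
First-order correspondent: ∀x ∀y ∀z ((xR³y ∧ xR²z) → ∃w (yRw ∧ zRw)).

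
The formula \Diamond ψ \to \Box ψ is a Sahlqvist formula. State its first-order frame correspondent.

partial functionality

This is the CD axiom.
It corresponds to partial functionality: \forall x \forall y \forall z (Rxy \wedge Rxz \to y = z).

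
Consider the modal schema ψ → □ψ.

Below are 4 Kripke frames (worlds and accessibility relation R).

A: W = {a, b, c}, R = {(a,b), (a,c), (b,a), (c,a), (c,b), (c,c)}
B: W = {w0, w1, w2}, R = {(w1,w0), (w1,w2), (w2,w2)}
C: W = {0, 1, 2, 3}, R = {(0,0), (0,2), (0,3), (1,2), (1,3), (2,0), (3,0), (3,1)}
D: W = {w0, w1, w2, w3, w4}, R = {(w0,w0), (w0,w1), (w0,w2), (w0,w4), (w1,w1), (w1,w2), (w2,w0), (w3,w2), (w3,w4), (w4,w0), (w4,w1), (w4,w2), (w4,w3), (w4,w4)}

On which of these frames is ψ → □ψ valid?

none

The schema corresponds to a generalized confluence (Geach) condition: ∀x ∀z (xRz → ∃w (x = w ∧ z = w)).
A: fails — aRb but a ≠ b.
B: fails — w1Rw0 but w1 ≠ w0.
C: fails — 0R2 but 0 ≠ 2.
D: fails — w0Rw1 but w0 ≠ w1.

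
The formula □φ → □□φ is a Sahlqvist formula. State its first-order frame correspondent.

Suppose □φ→□□φ is valid. Take Rxy, Ryz and set V(φ)={w : Rxw}. Then □φ at x, so □□φ at x, so □φ at y, so φ at z, i.e. Rxz.
Conversely, on a frame with transitivity the schema holds at every world under every valuation.
Frame condition: ∀x ∀y ∀z (Rxy ∧ Ryz → Rxz).

transitivity: ∀x ∀y ∀z (Rxy ∧ Ryz → Rxz)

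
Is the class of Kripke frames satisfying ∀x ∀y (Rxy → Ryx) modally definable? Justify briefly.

Definable; r → □◇r defines it

Yes: it is symmetry, defined by the B schema r → □◇r.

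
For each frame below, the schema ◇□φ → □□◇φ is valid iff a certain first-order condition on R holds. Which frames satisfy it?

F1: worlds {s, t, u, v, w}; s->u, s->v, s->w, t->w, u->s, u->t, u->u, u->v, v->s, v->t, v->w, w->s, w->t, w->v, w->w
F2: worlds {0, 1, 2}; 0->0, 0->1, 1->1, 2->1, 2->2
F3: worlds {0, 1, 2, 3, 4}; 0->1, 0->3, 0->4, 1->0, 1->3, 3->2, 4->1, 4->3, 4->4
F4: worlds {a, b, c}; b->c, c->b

This is the axiom for a generalized confluence (Geach) condition; its first-order frame correspondent is ∀x ∀y ∀z ((xRy ∧ xR²z) → ∃w (yRw ∧ zRw)).
F1: fails — sRu, sR²t but no w* with uRw* and tRw*.
F2: ✓.
F3: fails — 0R1, 0R²2 but no w with 1Rw and 2Rw.
F4: fails — bRc, bR²b but no w with cRw and bRw.
Valid on: F2.

F2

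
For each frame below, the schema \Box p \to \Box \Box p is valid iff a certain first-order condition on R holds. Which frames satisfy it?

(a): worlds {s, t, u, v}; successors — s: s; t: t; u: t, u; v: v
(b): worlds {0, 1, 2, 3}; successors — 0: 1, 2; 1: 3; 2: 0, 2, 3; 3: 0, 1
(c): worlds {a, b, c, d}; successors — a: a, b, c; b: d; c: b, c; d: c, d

The schema corresponds to transitivity: \forall x \forall y \forall z (Rxy \wedge Ryz \to Rxz).
(a): condition met.
(b): fails — R02 and R23 but not R03.
(c): fails — Rdc and Rcb but not Rdb.

(a)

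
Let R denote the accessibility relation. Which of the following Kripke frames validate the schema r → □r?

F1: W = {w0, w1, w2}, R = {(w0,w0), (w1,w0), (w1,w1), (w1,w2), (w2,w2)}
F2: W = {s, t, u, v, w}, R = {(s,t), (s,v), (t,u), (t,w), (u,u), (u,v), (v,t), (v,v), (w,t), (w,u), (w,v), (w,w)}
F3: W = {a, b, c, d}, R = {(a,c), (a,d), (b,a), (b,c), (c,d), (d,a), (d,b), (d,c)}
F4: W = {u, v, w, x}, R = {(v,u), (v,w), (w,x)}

Frame correspondent (Sahlqvist): ∀x ∀z (xRz → ∃w (x = w ∧ z = w)) — i.e. a generalized confluence (Geach) condition.
F1: fails — w1Rw0 but w1 ≠ w0.
F2: fails — sRt but s ≠ t.
F3: fails — aRc but a ≠ c.
F4: fails — vRu but v ≠ u.
Valid on no frame.

none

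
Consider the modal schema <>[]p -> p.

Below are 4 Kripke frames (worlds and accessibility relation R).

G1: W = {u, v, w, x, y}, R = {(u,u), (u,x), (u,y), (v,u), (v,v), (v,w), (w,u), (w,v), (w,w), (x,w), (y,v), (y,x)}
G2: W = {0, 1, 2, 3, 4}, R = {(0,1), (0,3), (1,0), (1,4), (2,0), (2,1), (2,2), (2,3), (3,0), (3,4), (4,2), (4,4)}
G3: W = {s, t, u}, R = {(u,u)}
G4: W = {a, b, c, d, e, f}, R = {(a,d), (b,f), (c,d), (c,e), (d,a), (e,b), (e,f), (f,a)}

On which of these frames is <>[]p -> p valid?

The schema corresponds to symmetry: forall x forall y (Rxy -> Ryx).
G1: fails — Rxw but not Rwx.
G2: fails — R34 but not R43.
G3: ✓.
G4: fails — Reb but not Rbe.
Valid on: G3.

G3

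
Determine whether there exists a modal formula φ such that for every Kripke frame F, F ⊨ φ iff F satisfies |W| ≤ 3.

Any modally definable frame class is closed under disjoint unions.
Any modal formula valid on each of 4 disjoint one-world frames is valid on their disjoint union (validity is preserved under disjoint unions). Each one-world frame has |W|=1≤3, but the union has |W|=4.
Hence having at most 3 worlds is not modally definable.

Not definable by any modal formula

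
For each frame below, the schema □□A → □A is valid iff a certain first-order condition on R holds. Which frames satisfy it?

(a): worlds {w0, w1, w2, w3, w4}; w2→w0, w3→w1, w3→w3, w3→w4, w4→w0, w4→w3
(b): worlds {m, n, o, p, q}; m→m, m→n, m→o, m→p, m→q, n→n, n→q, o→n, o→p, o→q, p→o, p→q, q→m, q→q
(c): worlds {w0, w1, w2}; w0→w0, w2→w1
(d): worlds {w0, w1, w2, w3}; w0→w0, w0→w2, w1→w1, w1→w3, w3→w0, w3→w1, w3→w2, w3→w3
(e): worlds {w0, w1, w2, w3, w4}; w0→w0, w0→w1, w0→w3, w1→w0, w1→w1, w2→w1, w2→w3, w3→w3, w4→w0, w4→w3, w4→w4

(d), (e)

Frame correspondent (Sahlqvist): ∀x ∀y (Rxy → ∃z (Rxz ∧ Rzy)) — i.e. density.
(a): fails — Rw4w0 but no z with Rw4z and Rzw0.
(b): fails — Rop but no z with Roz and Rzp.
(c): fails — Rw2w1 but no z with Rw2z and Rzw1.
(d): holds.
(e): holds.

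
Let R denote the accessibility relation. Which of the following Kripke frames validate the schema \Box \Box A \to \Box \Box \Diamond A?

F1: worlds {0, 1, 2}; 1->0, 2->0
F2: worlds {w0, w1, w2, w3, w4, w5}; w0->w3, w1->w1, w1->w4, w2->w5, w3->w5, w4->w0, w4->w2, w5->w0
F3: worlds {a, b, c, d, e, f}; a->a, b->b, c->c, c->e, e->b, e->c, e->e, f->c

This is the axiom for a generalized confluence (Geach) condition; its first-order frame correspondent is \forall x \forall z (x R^2 z \to \exists w (x R^2 w \wedge zRw)).
F1: condition met.
F2: fails — w0R²w5 but no w with w0R²w and w5Rw.
F3: condition met.

F1, F3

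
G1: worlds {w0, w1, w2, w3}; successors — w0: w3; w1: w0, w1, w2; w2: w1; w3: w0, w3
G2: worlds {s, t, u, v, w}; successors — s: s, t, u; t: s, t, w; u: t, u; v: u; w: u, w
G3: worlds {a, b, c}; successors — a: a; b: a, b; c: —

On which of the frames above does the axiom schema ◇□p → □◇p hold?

G2, G3

This is the axiom for convergence; its first-order frame correspondent is ∀x ∀y ∀z (Rxy ∧ Rxz → ∃w (Ryw ∧ Rzw)).
G1: fails — Rw1w2 and Rw1w0 but w2 and w0 have no common successor.
G2: satisfies the condition.
G3: satisfies the condition.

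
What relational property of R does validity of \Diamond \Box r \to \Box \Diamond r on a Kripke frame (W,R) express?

Convergence

Suppose ◇□r→□◇r is valid. Take Rxy, Rxz and set V(r)={w : Ryw}. Then □r at y so ◇□r at x, so □◇r at x, so ◇r at z, giving w with Rzw and Ryw.
Conversely, any frame satisfying \forall x \forall y \forall z (Rxy \wedge Rxz \to \exists w (Ryw \wedge Rzw)) validates the schema.
Frame condition: \forall x \forall y \forall z (Rxy \wedge Rxz \to \exists w (Ryw \wedge Rzw)).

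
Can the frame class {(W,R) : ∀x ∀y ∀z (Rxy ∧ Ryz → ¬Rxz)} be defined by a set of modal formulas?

Any modally definable frame class is closed under surjective bounded morphisms.
The 3-cycle (worlds s,t,u with s→t→u→s) is intransitive. Mapping every world to a single reflexive point • is a surjective bounded morphism; the reflexive point is not intransitive (R••∧R•• but R••).
So no modal formula (or set of formulas) defines exactly the intransitive frames.

Not definable by any modal formula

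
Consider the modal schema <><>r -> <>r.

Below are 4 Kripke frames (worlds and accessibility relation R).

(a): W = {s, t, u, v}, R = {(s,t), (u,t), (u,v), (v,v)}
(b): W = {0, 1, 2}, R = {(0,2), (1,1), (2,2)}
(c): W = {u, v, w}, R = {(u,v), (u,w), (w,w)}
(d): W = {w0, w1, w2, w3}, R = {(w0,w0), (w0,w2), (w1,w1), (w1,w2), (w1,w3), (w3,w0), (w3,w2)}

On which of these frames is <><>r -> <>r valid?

(a), (b), (c)

The schema corresponds to transitivity: forall x forall y forall z (Rxy & Ryz -> Rxz).
(a): holds.
(b): holds.
(c): holds.
(d): fails — Rw1w3 and Rw3w0 but not Rw1w0.
Valid on: (a), (b), (c).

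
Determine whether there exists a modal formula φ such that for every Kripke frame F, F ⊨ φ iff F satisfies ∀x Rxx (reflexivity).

The condition is reflexivity. A defining modal formula is □p → p.
Suppose □p→p is valid. At any x set V(p)={w : Rxw}. Then □p holds at x, so p holds at x, i.e. Rxx.

Yes, by □p → p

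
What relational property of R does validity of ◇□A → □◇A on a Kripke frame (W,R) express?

convergence

Suppose ◇□A→□◇A is valid. Take Rxy, Rxz and set V(A)={w : Ryw}. Then □A at y so ◇□A at x, so □◇A at x, so ◇A at z, giving w with Rzw and Ryw.
Conversely, on a frame with convergence the schema holds at every world under every valuation.
So the correspondent is convergence.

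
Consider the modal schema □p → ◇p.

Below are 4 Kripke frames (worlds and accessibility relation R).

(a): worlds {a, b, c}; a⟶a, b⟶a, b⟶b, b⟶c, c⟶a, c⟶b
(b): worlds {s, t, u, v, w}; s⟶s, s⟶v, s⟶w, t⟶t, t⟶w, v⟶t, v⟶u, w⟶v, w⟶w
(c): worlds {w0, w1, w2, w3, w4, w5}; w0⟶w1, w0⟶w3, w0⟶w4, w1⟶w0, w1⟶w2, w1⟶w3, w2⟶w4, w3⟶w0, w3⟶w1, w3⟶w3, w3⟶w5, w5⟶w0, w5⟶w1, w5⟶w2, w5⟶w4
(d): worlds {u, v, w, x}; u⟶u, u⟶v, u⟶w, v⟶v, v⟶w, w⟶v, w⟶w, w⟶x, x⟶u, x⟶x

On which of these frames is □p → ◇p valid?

(a), (d)

Frame correspondent (Sahlqvist): ∀x ∃y Rxy — i.e. seriality.
(a): ✓.
(b): fails — world u has no successor.
(c): fails — world w4 has no successor.
(d): ✓.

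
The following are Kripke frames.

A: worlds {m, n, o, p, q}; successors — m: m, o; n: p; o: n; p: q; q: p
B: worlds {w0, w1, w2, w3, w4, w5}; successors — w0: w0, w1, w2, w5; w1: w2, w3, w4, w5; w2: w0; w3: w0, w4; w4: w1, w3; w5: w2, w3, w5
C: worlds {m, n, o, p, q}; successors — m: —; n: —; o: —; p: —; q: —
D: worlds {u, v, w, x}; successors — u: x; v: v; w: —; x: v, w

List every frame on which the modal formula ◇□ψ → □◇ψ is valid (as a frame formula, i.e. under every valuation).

Frame correspondent (Sahlqvist): ∀x ∀y ∀z (Rxy ∧ Rxz → ∃w (Ryw ∧ Rzw)) — i.e. convergence.
A: fails — Rmo and Rmm but o and m have no common successor.
B: fails — Rw0w5 and Rw0w2 but w5 and w2 have no common successor.
C: holds.
D: fails — Rxw and Rxw but w and w have no common successor.

C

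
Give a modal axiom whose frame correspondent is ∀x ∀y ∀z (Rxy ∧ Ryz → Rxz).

A defining formula is □q → □□q (the 4 axiom).

□q → □□q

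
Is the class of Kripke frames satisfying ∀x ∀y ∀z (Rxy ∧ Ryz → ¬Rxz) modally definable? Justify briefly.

Modal frame validity is preserved under surjective bounded morphisms.
The 7-cycle (worlds 0,1,2,3,4,5,6 with 0→1→2→3→4→5→6→0) is intransitive. Mapping every world to a single reflexive point • is a surjective bounded morphism; the reflexive point is not intransitive (R••∧R•• but R••).
So the class is not modally definable.

No — not modally definable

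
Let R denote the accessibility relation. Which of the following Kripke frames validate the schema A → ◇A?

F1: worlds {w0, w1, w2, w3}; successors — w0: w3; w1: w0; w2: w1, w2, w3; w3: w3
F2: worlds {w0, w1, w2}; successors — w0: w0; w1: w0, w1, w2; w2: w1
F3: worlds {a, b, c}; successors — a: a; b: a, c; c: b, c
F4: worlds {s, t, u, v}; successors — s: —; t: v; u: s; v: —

The schema corresponds to reflexivity: ∀x Rxx.
F1: fails — world w0 does not see itself.
F2: fails — world w2 does not see itself.
F3: fails — world b does not see itself.
F4: fails — world s does not see itself.

none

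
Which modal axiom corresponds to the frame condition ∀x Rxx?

□s → s

This is reflexivity; the standard corresponding axiom is T: □s → s.
Suppose □s→s is valid. At any x set V(s)={w : Rxw}. Then □s holds at x, so s holds at x, i.e. Rxx.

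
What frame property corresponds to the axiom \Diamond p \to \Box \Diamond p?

This is the 5 axiom.
Its frame correspondent is the Euclidean property — \forall x \forall y \forall z (Rxy \wedge Rxz \to Ryz).

the Euclidean property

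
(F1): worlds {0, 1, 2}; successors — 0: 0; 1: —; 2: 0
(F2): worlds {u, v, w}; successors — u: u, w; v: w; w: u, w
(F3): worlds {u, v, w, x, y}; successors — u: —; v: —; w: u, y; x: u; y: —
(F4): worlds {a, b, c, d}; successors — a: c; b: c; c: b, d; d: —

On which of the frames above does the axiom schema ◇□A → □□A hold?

(F1), (F2), (F3)

This is the axiom for a generalized confluence (Geach) condition; its first-order frame correspondent is ∀x ∀y ∀z ((xRy ∧ xR²z) → ∃w (yRw ∧ z = w)).
(F1): condition met.
(F2): condition met.
(F3): condition met.
(F4): fails — cRd, cR²c but no w with dRw and c=w.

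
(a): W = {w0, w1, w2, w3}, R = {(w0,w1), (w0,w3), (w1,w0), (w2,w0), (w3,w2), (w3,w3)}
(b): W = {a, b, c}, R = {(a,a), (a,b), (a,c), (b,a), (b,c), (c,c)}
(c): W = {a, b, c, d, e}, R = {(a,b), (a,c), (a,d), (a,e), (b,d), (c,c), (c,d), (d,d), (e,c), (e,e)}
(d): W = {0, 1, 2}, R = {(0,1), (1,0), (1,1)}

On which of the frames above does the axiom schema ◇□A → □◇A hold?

Frame correspondent (Sahlqvist): ∀x ∀y ∀z (Rxy ∧ Rxz → ∃w (Ryw ∧ Rzw)) — i.e. convergence.
(a): fails — Rw0w1 and Rw0w3 but w1 and w3 have no common successor.
(b): holds.
(c): fails — Rab and Rae but b and e have no common successor.
(d): holds.

(b), (d)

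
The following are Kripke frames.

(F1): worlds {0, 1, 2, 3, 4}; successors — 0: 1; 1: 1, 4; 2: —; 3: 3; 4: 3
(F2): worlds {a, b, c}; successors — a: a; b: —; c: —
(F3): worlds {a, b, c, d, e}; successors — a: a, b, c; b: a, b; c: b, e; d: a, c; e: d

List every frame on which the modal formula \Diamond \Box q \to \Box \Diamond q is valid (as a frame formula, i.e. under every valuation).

(F2)

This is the axiom for convergence; its first-order frame correspondent is \forall x \forall y \forall z (Rxy \wedge Rxz \to \exists w (Ryw \wedge Rzw)).
(F1): fails — R11 and R14 but 1 and 4 have no common successor.
(F2): ✓.
(F3): fails — Rcb and Rce but b and e have no common successor.
Valid on: (F2).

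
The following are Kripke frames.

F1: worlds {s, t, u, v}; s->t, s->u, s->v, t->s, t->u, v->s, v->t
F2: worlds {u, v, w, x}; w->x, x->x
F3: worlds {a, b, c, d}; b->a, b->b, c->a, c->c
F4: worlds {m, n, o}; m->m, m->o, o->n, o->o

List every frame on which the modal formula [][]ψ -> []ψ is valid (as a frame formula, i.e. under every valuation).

F2, F3, F4

The schema corresponds to density: forall x forall y (Rxy -> exists z (Rxz & Rzy)).
F1: fails — Rts but no z with Rtz and Rzs.
F2: holds.
F3: holds.
F4: holds.
Valid on: F2, F3, F4.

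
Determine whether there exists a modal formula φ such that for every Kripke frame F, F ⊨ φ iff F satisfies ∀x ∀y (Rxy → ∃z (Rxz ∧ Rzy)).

Yes — defined by □□p → □p

This is a Sahlqvist condition; the C4 axiom □□p → □p defines it.
Suppose □□p→□p is valid. Take Rxy and set V(p)={w : xR²w}. Then □□p at x, so □p at x, so p at y, i.e. ∃z(Rxz∧Rzy).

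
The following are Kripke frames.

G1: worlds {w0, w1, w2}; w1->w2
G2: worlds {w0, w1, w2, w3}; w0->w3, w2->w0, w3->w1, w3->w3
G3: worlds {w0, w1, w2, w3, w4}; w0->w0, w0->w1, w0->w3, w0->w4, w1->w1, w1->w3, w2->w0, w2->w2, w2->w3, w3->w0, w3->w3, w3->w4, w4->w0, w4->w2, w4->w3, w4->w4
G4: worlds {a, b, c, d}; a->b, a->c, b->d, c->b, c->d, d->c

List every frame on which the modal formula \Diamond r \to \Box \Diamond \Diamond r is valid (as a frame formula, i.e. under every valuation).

The schema corresponds to a generalized confluence (Geach) condition: \forall x \forall y \forall z ((xRy \wedge xRz) \to \exists w (y = w \wedge z R^2 w)).
G1: fails — w1Rw2, w1Rw2 but no w with w2=w and w2R²w.
G2: fails — w2Rw0, w2Rw0 but no w with w0=w and w0R²w.
G3: satisfies the condition.
G4: fails — aRb, aRb but no w with b=w and bR²w.

G3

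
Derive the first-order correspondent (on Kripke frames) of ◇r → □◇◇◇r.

This is a Sahlqvist (Geach-type) schema ◇^1□^0r → □^1◇^3r.
First-order correspondent: ∀x ∀y ∀z ((xRy ∧ xRz) → ∃w (y = w ∧ zR³w)).

∀x ∀y ∀z ((xRy ∧ xRz) → ∃w (y = w ∧ zR³w))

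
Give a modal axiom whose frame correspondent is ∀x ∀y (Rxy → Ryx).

A defining formula is s → □◇s (the B axiom).
Suppose s→□◇s is valid. Take Rxy and set V(s)={x}. Then s at x, so □◇s at x, so ◇s at y, so some z with Ryz has s; z=x, i.e. Ryx.

s → □◇s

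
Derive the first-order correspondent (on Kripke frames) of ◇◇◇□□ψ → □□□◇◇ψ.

This is a Sahlqvist (Geach-type) schema ◇^3□^2ψ → □^3◇^2ψ.
Minimal-valuation argument: fix x; take any y with xR^3y and any z with xR^3z. Set V(ψ) to the set of worlds R-reachable from y in exactly 2 steps. Then □^2ψ holds at y, so the antecedent holds at x; validity forces ◇^2ψ at z, giving a w with zR^2w and yR^2w.
First-order correspondent: ∀x ∀y ∀z ((xR³y ∧ xR³z) → ∃w (yR²w ∧ zR²w)).

∀x ∀y ∀z ((xR³y ∧ xR³z) → ∃w (yR²w ∧ zR²w))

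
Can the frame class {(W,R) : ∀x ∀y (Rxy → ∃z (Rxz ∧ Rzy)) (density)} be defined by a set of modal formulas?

Definable; □□r → □r defines it

Yes: it is density, defined by the C4 schema □□r → □r.
Suppose □□r→□r is valid. Take Rxy and set V(r)={w : xR²w}. Then □□r at x, so □r at x, so r at y, i.e. ∃z(Rxz∧Rzy).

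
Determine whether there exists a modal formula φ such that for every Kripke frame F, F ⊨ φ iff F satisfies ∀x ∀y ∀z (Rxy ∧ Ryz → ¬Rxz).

Modal frame validity is preserved under surjective bounded morphisms.
The 5-cycle (worlds a,b,c,d,e with a→b→c→d→e→a) is intransitive. Mapping every world to a single reflexive point • is a surjective bounded morphism; the reflexive point is not intransitive (R••∧R•• but R••).
Hence intransitivity is not modally definable.

No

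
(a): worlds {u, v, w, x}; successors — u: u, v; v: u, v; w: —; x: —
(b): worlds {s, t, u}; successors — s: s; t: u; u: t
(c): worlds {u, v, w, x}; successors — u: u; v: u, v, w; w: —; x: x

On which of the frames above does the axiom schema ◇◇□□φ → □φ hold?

This is the axiom for a generalized confluence (Geach) condition; its first-order frame correspondent is ∀x ∀y ∀z ((xR²y ∧ xRz) → ∃w (yR²w ∧ z = w)).
(a): condition met.
(b): fails — tR²t, tRu but no w with tR²w and u=w.
(c): fails — vR²u, vRv but no t with uR²t and v=t.

(a)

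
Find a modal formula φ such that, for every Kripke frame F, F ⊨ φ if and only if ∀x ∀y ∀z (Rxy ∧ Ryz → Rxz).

The condition is transitivity. The 4 schema □q → □□q defines it.
Suppose □q→□□q is valid. Take Rxy, Ryz and set V(q)={w : Rxw}. Then □q at x, so □□q at x, so □q at y, so q at z, i.e. Rxz.

□q → □□q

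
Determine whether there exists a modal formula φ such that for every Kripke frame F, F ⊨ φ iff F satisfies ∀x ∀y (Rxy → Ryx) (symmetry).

Yes: it is symmetry, defined by the B schema r → □◇r.
Suppose r→□◇r is valid. Take Rxy and set V(r)={x}. Then r at x, so □◇r at x, so ◇r at y, so some z with Ryz has r; z=x, i.e. Ryx.

Yes — defined by r → □◇r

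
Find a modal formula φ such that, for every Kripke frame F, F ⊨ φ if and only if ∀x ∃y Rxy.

□r → ◇r

This is seriality; the standard corresponding axiom is D: □r → ◇r.
Suppose □r→◇r is valid. At any x set V(r)=W. Then □r at x, so ◇r at x, so x has a successor.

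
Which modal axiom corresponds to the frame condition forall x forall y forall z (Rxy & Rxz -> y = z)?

This is partial functionality; the standard corresponding axiom is CD: ◇p → □p.
Suppose ◇p→□p is valid. Take Rxy, Rxz and set V(p)={y}. Then ◇p at x, so □p at x, so p at z, i.e. z=y.

◇p → □p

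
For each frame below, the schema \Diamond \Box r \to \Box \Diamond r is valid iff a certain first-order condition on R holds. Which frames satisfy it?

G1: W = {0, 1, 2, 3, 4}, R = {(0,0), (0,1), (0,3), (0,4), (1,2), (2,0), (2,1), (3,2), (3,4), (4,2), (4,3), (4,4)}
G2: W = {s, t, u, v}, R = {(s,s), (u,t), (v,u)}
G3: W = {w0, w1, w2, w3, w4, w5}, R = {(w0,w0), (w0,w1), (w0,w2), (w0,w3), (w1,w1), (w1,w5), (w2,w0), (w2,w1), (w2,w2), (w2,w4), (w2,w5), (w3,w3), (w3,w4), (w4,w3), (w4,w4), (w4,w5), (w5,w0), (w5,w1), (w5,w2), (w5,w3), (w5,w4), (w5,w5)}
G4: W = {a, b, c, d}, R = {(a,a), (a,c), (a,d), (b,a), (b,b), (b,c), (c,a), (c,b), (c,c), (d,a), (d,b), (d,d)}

G4

Frame correspondent (Sahlqvist): \forall x \forall y \forall z (Rxy \wedge Rxz \to \exists w (Ryw \wedge Rzw)) — i.e. convergence.
G1: fails — R00 and R01 but 0 and 1 have no common successor.
G2: fails — Rut and Rut but t and t have no common successor.
G3: fails — Rw0w1 and Rw0w3 but w1 and w3 have no common successor.
G4: holds.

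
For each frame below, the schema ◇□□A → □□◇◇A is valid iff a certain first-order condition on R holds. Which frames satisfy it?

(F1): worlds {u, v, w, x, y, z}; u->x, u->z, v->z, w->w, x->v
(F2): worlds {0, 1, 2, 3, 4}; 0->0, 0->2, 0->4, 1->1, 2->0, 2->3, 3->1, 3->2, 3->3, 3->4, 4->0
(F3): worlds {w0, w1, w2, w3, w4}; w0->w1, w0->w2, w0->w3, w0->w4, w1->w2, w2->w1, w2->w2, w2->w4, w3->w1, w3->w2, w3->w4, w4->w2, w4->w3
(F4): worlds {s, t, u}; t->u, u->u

(F3), (F4)

The schema corresponds to a generalized confluence (Geach) condition: ∀x ∀y ∀z ((xRy ∧ xR²z) → ∃w (yR²w ∧ zR²w)).
(F1): fails — uRx, uR²v but no t with xR²t and vR²t.
(F2): fails — 2R0, 2R²1 but no w with 0R²w and 1R²w.
(F3): condition met.
(F4): condition met.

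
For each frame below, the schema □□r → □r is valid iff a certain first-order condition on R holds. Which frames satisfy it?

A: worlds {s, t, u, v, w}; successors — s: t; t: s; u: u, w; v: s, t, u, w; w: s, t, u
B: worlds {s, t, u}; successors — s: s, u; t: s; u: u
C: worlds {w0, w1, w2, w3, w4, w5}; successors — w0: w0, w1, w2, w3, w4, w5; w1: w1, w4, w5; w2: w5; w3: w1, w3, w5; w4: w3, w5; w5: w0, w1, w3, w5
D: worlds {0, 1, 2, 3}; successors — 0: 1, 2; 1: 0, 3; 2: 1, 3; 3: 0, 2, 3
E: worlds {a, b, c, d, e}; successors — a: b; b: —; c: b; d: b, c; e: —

B, C

The schema corresponds to density: ∀x ∀y (Rxy → ∃z (Rxz ∧ Rzy)).
A: fails — Rts but no z with Rtz and Rzs.
B: satisfies the condition.
C: satisfies the condition.
D: fails — R02 but no z with R0z and Rz2.
E: fails — Rab but no z with Raz and Rzb.
Valid on: B, C.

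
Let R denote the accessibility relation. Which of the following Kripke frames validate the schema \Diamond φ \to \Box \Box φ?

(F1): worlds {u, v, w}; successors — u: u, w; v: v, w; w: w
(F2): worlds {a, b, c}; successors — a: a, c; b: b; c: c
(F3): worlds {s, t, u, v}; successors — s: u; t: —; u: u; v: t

(F3)

The schema corresponds to a generalized confluence (Geach) condition: \forall x \forall y \forall z ((xRy \wedge x R^2 z) \to \exists w (y = w \wedge z = w)).
(F1): fails — uRu, uR²w but u ≠ w.
(F2): fails — aRa, aR²c but a ≠ c.
(F3): holds.
Valid on: (F3).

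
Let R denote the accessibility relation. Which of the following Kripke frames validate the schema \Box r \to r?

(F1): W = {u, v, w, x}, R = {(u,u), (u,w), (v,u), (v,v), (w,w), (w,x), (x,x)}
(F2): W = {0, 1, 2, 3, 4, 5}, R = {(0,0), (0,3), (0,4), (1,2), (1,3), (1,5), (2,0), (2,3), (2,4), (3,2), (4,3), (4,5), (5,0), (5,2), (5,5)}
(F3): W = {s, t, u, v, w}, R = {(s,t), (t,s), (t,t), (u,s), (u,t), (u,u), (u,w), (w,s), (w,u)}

Frame correspondent (Sahlqvist): \forall x Rxx — i.e. reflexivity.
(F1): ✓.
(F2): fails — world 1 does not see itself.
(F3): fails — world s does not see itself.

(F1)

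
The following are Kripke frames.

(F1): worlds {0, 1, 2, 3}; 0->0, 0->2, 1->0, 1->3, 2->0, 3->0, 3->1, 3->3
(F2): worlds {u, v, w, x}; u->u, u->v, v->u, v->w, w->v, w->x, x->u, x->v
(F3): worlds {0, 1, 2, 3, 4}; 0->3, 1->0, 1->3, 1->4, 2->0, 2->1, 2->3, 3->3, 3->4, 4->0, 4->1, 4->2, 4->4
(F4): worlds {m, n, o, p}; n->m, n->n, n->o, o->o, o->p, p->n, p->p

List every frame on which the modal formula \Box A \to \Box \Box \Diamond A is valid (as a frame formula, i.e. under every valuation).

(F1)

Frame correspondent (Sahlqvist): \forall x \forall z (x R^2 z \to \exists w (xRw \wedge zRw)) — i.e. a generalized confluence (Geach) condition.
(F1): holds.
(F2): fails — wR²v but no t with wRt and vRt.
(F3): fails — 0R²4 but no w with 0Rw and 4Rw.
(F4): fails — nR²m but no w with nRw and mRw.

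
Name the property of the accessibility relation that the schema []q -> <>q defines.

seriality

Suppose □q→◇q is valid. At any x set V(q)=W. Then □q at x, so ◇q at x, so x has a successor.
Conversely, any frame satisfying forall x exists y Rxy validates the schema.
Frame condition: forall x exists y Rxy.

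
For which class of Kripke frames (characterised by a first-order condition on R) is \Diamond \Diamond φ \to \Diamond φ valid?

Transitivity

Equivalently (dual form): □φ → □□φ.
Suppose □φ→□□φ is valid. Take Rxy, Ryz and set V(φ)={w : Rxw}. Then □φ at x, so □□φ at x, so □φ at y, so φ at z, i.e. Rxz.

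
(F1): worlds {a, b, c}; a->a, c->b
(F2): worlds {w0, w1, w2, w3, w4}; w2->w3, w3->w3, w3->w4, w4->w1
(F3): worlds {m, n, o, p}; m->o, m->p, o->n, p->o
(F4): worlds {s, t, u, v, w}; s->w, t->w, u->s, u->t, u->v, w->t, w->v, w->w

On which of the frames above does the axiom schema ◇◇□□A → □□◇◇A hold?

(F1)

Frame correspondent (Sahlqvist): ∀x ∀y ∀z ((xR²y ∧ xR²z) → ∃w (yR²w ∧ zR²w)) — i.e. a generalized confluence (Geach) condition.
(F1): holds.
(F2): fails — w2R²w3, w2R²w4 but no w with w3R²w and w4R²w.
(F3): fails — mR²n, mR²n but no w with nR²w and nR²w.
(F4): fails — sR²t, sR²v but no w* with tR²w* and vR²w*.
Valid on: (F1).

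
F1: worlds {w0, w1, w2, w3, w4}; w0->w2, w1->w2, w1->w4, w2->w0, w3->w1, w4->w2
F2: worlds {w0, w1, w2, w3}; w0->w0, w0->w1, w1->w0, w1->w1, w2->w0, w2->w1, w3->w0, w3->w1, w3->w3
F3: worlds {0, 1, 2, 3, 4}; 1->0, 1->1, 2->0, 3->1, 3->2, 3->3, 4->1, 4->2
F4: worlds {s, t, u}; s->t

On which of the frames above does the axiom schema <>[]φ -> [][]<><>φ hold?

F2, F4

The schema corresponds to a generalized confluence (Geach) condition: forall x forall y forall z ((xRy & x R^2 z) -> exists w (yRw & z R^2 w)).
F1: fails — w1Rw2, w1R²w2 but no w with w2Rw and w2R²w.
F2: holds.
F3: fails — 1R0, 1R²0 but no w with 0Rw and 0R²w.
F4: holds.
Valid on: F2, F4.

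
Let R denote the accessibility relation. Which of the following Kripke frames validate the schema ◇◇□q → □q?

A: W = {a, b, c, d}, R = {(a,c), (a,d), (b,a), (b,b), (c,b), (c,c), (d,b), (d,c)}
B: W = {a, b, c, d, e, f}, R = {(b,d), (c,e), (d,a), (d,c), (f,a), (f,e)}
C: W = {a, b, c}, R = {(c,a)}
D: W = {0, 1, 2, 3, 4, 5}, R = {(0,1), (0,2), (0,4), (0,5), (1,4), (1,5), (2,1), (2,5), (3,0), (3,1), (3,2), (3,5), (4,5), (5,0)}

C

This is the axiom for a generalized confluence (Geach) condition; its first-order frame correspondent is ∀x ∀y ∀z ((xR²y ∧ xRz) → ∃w (yRw ∧ z = w)).
A: fails — aR²b, aRc but no w with bRw and c=w.
B: fails — bR²a, bRd but no w with aRw and d=w.
C: satisfies the condition.
D: fails — 0R²1, 0R1 but no w with 1Rw and 1=w.
Valid on: C.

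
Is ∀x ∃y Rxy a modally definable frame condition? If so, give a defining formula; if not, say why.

Yes: it is seriality, defined by the D schema □r → ◇r.
Suppose □r→◇r is valid. At any x set V(r)=W. Then □r at x, so ◇r at x, so x has a successor.

Yes — defined by □r → ◇r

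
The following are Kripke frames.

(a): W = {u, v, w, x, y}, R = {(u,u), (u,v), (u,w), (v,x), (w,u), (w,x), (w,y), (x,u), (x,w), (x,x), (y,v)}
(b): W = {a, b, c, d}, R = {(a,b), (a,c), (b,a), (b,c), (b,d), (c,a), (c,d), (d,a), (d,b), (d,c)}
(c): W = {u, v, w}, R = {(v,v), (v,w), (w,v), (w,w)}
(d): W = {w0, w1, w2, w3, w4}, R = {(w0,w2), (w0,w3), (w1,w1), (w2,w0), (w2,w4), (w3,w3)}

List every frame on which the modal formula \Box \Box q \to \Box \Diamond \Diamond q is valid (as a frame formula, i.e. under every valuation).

This is the axiom for a generalized confluence (Geach) condition; its first-order frame correspondent is \forall x \forall z (xRz \to \exists w (x R^2 w \wedge z R^2 w)).
(a): condition met.
(b): condition met.
(c): condition met.
(d): fails — w2Rw4 but no w with w2R²w and w4R²w.

(a), (b), (c)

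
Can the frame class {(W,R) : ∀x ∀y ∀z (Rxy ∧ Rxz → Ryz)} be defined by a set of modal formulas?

Yes, by ◇q → □◇q

The condition is the Euclidean property. A defining modal formula is ◇q → □◇q.
Suppose ◇q→□◇q is valid. Take Rxy, Rxz and set V(q)={y}. Then ◇q at x, so □◇q at x, so ◇q at z, so some w with Rzw has q; w=y, i.e. Rzy. By symmetry of the argument, Ryz.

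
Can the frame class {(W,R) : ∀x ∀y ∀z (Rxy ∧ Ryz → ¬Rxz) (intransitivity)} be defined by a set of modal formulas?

If a class were modally definable it would be closed under surjective bounded morphisms (Goldblatt–Thomason).
The 5-cycle (worlds 0,1,2,3,4 with 0→1→2→3→4→0) is intransitive. Mapping every world to a single reflexive point • is a surjective bounded morphism; the reflexive point is not intransitive (R••∧R•• but R••).
So no modal formula (or set of formulas) defines exactly the intransitive frames.

Not modally definable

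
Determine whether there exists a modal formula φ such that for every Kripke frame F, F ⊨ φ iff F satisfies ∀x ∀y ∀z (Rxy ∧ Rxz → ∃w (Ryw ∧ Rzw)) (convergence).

This is a Sahlqvist condition; the .2 axiom ◇□r → □◇r defines it.

Yes — defined by ◇□r → □◇r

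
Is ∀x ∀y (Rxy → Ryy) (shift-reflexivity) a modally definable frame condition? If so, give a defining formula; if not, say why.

Yes: it is shift-reflexivity, defined by the T□ schema □(□r → r).
Suppose □(□r→r) is valid. Take Rxy and set V(r)={w : Ryw}. Then at y, □r holds; since □(□r→r) at x, □r→r at y, so r at y, i.e. Ryy.

Definable; □(□r → r) defines it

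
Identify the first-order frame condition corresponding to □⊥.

□⊥ is valid iff no world has any successor (otherwise □⊥ fails at any world with one).

Emptiness of R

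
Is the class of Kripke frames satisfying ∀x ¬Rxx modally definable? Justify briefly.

Not modally definable

Modal frame validity is preserved under surjective bounded morphisms.
The 3-cycle (worlds a,b,c with a→b→c→a) is irreflexive, and the map sending every world to a single reflexive point • is a surjective bounded morphism (forth: every edge maps to (•,•); back: every world has a successor). So any modal formula valid on the 3-cycle is also valid on the reflexive point, which is not irreflexive.
So the class is not modally definable.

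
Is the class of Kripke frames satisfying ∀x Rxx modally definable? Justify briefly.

Yes — defined by □q → q

The condition is reflexivity. A defining modal formula is □q → q.
Suppose □q→q is valid. At any x set V(q)={w : Rxw}. Then □q holds at x, so q holds at x, i.e. Rxx.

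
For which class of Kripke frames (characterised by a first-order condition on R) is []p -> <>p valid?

This schema is the D axiom.
Its frame correspondent is seriality — forall x exists y Rxy.

seriality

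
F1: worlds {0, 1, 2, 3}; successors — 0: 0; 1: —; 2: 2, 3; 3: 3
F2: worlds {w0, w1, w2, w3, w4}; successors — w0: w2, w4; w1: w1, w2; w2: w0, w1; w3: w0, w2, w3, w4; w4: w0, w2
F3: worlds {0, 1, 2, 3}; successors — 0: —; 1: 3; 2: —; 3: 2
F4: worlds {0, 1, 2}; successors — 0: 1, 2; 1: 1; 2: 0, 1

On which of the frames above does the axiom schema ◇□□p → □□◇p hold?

Frame correspondent (Sahlqvist): ∀x ∀y ∀z ((xRy ∧ xR²z) → ∃w (yR²w ∧ zRw)) — i.e. a generalized confluence (Geach) condition.
F1: ✓.
F2: ✓.
F3: fails — 1R3, 1R²2 but no w with 3R²w and 2Rw.
F4: ✓.
Valid on: F1, F2, F4.

F1, F2, F4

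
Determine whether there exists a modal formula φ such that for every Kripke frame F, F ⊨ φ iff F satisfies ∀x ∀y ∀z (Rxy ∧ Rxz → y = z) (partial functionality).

Definable; ◇q → □q defines it

The condition is partial functionality. A defining modal formula is ◇q → □q.
Suppose ◇q→□q is valid. Take Rxy, Rxz and set V(q)={y}. Then ◇q at x, so □q at x, so q at z, i.e. z=y.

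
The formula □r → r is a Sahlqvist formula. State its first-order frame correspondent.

Suppose □r→r is valid. At any x set V(r)={w : Rxw}. Then □r holds at x, so r holds at x, i.e. Rxx.
Conversely, any frame satisfying ∀x Rxx validates the schema.
Frame condition: ∀x Rxx.

reflexivity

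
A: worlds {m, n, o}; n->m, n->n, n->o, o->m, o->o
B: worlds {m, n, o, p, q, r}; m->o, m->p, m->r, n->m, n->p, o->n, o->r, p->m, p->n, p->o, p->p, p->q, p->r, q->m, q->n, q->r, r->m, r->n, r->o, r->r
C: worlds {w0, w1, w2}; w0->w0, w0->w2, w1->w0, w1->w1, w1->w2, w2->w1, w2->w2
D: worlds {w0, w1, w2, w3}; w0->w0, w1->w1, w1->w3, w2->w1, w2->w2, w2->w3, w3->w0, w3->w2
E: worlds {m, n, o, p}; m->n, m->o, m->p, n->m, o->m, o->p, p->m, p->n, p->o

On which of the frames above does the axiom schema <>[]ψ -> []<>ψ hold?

C

This is the axiom for convergence; its first-order frame correspondent is forall x forall y forall z (Rxy & Rxz -> exists w (Ryw & Rzw)).
A: fails — Rnn and Rnm but n and m have no common successor.
B: fails — Rpn and Rpo but n and o have no common successor.
C: satisfies the condition.
D: fails — Rw1w1 and Rw1w3 but w1 and w3 have no common successor.
E: fails — Rpm and Rpn but m and n have no common successor.
Valid on: C.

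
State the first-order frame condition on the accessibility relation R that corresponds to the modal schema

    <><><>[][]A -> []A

This is a Sahlqvist (Geach-type) schema ◇^3□^2A → □^1◇^0A.
First-order correspondent: forall x forall y forall z ((x R^3 y & xRz) -> exists w (y R^2 w & z = w)).

forall x forall y forall z ((x R^3 y & xRz) -> exists w (y R^2 w & z = w))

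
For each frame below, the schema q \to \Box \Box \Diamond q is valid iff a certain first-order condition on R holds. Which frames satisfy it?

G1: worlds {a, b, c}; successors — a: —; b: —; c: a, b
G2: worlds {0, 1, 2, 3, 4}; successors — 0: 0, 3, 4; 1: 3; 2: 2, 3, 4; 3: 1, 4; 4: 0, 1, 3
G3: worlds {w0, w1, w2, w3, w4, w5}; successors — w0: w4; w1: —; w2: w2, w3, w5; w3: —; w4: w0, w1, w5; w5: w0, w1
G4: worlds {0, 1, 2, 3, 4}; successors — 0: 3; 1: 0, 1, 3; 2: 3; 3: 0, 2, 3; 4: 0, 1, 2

G1

This is the axiom for a generalized confluence (Geach) condition; its first-order frame correspondent is \forall x \forall z (x R^2 z \to \exists w (x = w \wedge zRw)).
G1: condition met.
G2: fails — 0R²1 but no w with 0=w and 1Rw.
G3: fails — w0R²w0 but no w with w0=w and w0Rw.
G4: fails — 0R²0 but no w with 0=w and 0Rw.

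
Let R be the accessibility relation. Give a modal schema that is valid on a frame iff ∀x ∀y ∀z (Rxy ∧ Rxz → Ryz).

This is the Euclidean property; the standard corresponding axiom is 5: ◇ψ → □◇ψ.
Suppose ◇ψ→□◇ψ is valid. Take Rxy, Rxz and set V(ψ)={y}. Then ◇ψ at x, so □◇ψ at x, so ◇ψ at z, so some w with Rzw has ψ; w=y, i.e. Rzy. By symmetry of the argument, Ryz.

◇ψ → □◇ψ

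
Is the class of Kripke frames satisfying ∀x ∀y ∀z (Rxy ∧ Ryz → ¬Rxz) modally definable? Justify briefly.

No

Modal frame validity is preserved under surjective bounded morphisms.
The 5-cycle (worlds 0,1,2,3,4 with 0→1→2→3→4→0) is intransitive. Mapping every world to a single reflexive point • is a surjective bounded morphism; the reflexive point is not intransitive (R••∧R•• but R••).
Hence intransitivity is not modally definable.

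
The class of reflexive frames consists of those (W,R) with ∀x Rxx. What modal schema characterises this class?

□r → r

The condition is reflexivity. The T schema □r → r defines it.
Suppose □r→r is valid. At any x set V(r)={w : Rxw}. Then □r holds at x, so r holds at x, i.e. Rxx.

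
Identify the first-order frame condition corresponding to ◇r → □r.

Partial functionality

Suppose ◇r→□r is valid. Take Rxy, Rxz and set V(r)={y}. Then ◇r at x, so □r at x, so r at z, i.e. z=y.
Conversely, any frame satisfying ∀x ∀y ∀z (Rxy ∧ Rxz → y = z) validates the schema.
So the correspondent is partial functionality.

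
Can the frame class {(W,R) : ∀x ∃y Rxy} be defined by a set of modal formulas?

Yes: it is seriality, defined by the D schema □p → ◇p.
Suppose □p→◇p is valid. At any x set V(p)=W. Then □p at x, so ◇p at x, so x has a successor.

Definable; □p → ◇p defines it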